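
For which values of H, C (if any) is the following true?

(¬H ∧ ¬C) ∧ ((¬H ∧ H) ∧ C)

The formula is unsatisfiable.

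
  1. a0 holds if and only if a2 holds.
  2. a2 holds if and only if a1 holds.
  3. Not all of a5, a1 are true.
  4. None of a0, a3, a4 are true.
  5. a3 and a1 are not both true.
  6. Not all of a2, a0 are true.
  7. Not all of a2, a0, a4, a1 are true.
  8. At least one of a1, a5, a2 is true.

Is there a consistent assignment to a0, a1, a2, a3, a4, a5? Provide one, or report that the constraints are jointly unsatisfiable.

a0 = False, a1 = False, a2 = False, a3 = False, a4 = False, a5 = True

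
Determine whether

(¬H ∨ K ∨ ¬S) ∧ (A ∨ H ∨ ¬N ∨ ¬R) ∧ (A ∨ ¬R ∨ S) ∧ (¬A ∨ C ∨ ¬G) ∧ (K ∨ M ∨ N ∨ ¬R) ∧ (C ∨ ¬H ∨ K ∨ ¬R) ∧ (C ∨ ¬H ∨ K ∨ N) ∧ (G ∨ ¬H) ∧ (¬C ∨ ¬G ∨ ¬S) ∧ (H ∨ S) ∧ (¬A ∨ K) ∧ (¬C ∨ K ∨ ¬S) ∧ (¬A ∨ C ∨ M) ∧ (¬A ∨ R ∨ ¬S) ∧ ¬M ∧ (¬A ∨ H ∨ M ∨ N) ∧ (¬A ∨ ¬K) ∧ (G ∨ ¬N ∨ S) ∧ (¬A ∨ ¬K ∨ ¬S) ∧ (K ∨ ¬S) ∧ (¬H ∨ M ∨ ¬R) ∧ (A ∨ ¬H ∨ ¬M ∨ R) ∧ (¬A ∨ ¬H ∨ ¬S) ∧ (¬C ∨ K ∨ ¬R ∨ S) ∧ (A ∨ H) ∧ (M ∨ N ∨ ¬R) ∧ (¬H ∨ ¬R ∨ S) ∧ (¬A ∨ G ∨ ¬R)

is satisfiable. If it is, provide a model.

K = True, N = True, R = False, G = True, C = False, S = False, M = False, H = True, A = False

Unit clause (¬M) forces M = False.
Set K = True.
  then (¬A ∨ ¬K) forces A = False.
  then (A ∨ H) forces H = True.
  then (G ∨ ¬H) forces G = True.
  then (¬H ∨ M ∨ ¬R) forces R = False.
Set N = True.
Set C = False.
Set S = False.
All clauses satisfied.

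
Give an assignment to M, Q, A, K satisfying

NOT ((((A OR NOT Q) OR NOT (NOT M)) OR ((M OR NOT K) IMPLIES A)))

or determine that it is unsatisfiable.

M=F, Q=T, A=F, K=F

  NOT ((((A OR NOT Q) OR NOT (NOT M)) OR ((M OR NOT K) IMPLIES A))) = True
    ((A OR NOT Q) OR NOT (NOT M)) OR ((M OR NOT K) IMPLIES A) = False
      (A OR NOT Q) OR NOT (NOT M) = False
        A OR NOT Q = False
          NOT Q = False
        NOT (NOT M) = False
          NOT M = True
      (M OR NOT K) IMPLIES A = False
        M OR NOT K = True
          NOT K = True
The formula evaluates to True.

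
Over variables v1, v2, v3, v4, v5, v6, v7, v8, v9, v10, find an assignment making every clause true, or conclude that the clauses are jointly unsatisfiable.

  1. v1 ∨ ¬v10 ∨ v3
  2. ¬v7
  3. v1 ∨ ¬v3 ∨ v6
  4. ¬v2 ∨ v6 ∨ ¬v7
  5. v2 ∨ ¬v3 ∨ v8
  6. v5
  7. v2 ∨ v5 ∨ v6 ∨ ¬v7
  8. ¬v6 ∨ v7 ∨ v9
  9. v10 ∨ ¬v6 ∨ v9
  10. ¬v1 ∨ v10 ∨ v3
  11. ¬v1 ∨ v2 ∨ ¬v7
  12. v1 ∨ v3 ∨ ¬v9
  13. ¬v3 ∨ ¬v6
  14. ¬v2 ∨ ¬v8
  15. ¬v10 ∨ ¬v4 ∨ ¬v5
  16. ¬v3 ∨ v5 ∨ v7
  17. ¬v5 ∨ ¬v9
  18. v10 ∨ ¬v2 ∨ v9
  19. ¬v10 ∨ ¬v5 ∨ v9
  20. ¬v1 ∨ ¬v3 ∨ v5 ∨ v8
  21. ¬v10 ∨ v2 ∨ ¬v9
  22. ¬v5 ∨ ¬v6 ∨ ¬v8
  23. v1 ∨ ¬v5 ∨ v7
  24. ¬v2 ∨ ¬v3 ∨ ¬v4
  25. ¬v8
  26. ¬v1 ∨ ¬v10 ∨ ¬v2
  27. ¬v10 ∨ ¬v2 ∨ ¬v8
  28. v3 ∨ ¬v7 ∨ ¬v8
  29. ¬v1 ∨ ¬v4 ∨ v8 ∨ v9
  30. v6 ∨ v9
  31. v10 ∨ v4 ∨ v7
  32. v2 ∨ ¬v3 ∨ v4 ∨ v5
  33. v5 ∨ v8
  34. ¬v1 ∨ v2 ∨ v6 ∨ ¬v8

Unsatisfiable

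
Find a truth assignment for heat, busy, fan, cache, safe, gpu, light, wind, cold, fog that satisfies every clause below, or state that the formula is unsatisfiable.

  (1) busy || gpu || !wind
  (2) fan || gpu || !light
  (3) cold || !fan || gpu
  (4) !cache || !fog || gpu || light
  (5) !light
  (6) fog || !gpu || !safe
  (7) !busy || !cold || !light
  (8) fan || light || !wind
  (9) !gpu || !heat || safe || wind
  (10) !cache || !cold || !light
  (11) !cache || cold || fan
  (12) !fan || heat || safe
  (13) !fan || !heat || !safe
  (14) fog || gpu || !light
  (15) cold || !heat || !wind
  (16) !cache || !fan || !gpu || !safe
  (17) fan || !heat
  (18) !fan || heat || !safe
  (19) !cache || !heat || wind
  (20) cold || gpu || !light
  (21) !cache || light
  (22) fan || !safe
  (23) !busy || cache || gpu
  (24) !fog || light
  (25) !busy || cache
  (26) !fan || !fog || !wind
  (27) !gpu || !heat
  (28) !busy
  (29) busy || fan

Unit clause (!light) forces light = False.
In (!cache || light) only !cache is left, so cache = False.
In (!fog || light) only !fog is left, so fog = False.
In (!busy || cache) only !busy is left, so busy = False.
In (busy || fan) only fan is left, so fan = True.
Try heat = False:
  (!fan || heat || safe) forces safe = True.
  clause (!fan || heat || !safe) is falsified — backtrack.
So heat = True.
  then (!fan || !heat || !safe) forces safe = False.
  then (!gpu || !heat) forces gpu = False.
  then (busy || gpu || !wind) forces wind = False.
  then (cold || !fan || gpu) forces cold = True.
All clauses satisfied.

heat = True, busy = False, fan = True, cache = False, safe = False, gpu = False, light = False, wind = False, cold = True, fog = False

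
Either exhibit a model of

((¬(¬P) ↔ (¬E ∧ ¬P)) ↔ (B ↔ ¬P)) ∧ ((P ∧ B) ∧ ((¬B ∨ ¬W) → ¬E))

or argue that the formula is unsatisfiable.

E = False, B = True, W = False, P = True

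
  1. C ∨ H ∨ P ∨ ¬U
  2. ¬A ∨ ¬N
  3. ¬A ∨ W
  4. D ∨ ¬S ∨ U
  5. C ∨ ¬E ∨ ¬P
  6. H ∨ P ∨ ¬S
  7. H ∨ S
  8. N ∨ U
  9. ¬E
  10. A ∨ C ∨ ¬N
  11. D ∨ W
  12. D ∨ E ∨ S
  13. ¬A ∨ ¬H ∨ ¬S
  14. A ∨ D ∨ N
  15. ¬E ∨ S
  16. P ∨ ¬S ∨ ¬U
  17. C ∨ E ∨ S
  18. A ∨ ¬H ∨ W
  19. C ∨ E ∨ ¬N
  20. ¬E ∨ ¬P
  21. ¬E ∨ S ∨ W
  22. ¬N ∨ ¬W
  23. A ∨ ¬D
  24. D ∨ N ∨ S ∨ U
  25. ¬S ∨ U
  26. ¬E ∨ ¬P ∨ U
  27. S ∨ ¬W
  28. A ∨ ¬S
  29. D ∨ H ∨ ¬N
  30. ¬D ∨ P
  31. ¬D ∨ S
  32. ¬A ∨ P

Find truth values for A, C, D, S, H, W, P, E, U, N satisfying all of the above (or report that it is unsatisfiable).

A = True; C = True; D = True; S = True; H = False; W = True; P = True; E = False; U = True; N = False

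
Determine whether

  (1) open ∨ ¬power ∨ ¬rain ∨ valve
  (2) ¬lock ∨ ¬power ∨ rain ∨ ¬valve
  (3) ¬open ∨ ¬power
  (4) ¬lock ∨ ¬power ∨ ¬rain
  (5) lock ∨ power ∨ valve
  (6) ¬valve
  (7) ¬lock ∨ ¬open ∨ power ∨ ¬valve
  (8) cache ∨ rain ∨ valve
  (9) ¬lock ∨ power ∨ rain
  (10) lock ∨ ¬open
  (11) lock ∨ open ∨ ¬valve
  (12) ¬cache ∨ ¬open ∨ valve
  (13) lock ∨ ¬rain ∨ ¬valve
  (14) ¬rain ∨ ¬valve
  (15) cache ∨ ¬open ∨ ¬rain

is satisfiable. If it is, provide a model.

valve = False; power = False; lock = True; cache = False; rain = True; open = False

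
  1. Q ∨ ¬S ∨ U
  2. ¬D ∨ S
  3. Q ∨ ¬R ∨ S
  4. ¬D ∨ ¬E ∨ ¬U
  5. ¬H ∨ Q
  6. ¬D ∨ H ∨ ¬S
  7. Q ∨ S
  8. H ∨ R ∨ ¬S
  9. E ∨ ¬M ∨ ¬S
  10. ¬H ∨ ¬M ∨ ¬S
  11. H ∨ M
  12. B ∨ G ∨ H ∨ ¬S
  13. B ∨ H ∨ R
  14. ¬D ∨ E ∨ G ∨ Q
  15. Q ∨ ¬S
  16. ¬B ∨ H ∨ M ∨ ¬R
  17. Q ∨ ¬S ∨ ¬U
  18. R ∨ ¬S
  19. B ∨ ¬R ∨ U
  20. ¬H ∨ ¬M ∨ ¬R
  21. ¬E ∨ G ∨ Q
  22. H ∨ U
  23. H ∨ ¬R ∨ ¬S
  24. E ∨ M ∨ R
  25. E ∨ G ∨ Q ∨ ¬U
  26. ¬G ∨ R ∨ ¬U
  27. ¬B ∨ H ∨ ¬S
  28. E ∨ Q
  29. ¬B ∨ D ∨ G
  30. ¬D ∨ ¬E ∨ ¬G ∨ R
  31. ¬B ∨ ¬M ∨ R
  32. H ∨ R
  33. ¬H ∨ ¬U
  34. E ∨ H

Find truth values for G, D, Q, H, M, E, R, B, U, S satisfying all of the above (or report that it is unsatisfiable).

Set G = True.
Set D = False.
Try Q = False:
  (¬H ∨ Q) forces H = False.
  (Q ∨ S) forces S = True.
  clause (Q ∨ ¬S) is falsified — backtrack.
So Q = True.
Set H = True.
  then (¬H ∨ ¬U) forces U = False.
Set M = False.
Set E = True.
Set R = False.
  then (R ∨ ¬S) forces S = False.
Set B = False.
All clauses satisfied.

G = True, D = False, Q = True, H = True, M = False, E = True, R = False, B = False, U = False, S = False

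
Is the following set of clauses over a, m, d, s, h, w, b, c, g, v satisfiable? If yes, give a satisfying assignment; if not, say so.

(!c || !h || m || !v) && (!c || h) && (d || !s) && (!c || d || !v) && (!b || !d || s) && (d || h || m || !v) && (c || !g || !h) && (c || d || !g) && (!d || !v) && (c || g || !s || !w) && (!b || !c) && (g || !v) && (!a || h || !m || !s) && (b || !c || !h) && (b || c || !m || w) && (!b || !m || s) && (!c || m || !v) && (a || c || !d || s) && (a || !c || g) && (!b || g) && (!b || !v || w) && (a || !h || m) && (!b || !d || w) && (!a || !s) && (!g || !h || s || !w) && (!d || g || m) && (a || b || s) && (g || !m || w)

a: True; m: True; d: False; s: False; h: False; w: True; b: False; c: False; g: False; v: False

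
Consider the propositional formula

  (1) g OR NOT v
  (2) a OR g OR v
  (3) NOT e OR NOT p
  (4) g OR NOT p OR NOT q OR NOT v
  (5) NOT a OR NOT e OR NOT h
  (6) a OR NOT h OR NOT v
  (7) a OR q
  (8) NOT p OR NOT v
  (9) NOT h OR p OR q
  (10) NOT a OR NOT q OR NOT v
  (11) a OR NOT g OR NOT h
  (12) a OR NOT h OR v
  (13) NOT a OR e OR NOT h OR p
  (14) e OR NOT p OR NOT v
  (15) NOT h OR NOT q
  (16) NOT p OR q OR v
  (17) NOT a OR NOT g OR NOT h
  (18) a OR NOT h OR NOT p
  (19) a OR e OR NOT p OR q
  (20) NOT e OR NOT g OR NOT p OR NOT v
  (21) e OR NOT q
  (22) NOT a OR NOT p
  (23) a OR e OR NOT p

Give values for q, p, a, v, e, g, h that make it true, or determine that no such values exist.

q: False; p: False; a: True; v: True; e: True; g: True; h: False

Set q = False.
  then (a OR q) forces a = True.
  then (NOT a OR NOT p) forces p = False.
  then (NOT h OR p OR q) forces h = False.
Set v = True.
  then (g OR NOT v) forces g = True.
Set e = True.
All clauses satisfied.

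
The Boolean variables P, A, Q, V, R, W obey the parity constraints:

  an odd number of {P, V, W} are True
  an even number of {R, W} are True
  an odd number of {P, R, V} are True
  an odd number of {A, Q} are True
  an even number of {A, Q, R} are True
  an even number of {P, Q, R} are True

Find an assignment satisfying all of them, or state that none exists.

P=T, A=T, Q=F, V=T, R=T, W=T

{P, V, W}: 3 true → odd ✓
{R, W}: 2 true → even ✓
{P, R, V}: 3 true → odd ✓
{A, Q}: 1 true → odd ✓
{A, Q, R}: 2 true → even ✓
{P, Q, R}: 2 true → even ✓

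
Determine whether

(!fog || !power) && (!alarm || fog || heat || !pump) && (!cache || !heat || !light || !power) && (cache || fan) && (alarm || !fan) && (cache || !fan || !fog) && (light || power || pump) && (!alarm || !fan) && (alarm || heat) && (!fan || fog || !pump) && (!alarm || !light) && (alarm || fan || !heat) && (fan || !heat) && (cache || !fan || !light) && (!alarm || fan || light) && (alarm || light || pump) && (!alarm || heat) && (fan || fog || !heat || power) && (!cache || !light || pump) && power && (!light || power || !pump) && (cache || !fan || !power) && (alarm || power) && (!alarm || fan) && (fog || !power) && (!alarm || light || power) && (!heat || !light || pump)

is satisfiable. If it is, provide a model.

No satisfying assignment exists.

Case power = True:
  (!fog || !power) forces fog = False.
  Clause (fog || !power) is falsified — contradiction.
Case power = False:
  Clause (power) is falsified — contradiction.
Both cases fail, so the formula is unsatisfiable.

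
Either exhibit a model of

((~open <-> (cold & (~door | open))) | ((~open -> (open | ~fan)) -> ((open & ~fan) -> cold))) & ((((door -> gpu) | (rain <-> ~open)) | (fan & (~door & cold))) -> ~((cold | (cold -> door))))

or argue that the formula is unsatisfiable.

cold: False, gpu: False, fan: False, open: False, door: True, rain: False

  (~open <-> (cold & (~door | open))) | ((~open -> (open | ~fan)) -> ((open & ~fan) -> cold)) = True
    ~open <-> (cold & (~door | open)) = False
      ~open = True
      cold & (~door | open) = False
        ~door | open = False
          ~door = False
    (~open -> (open | ~fan)) -> ((open & ~fan) -> cold) = True
      ~open -> (open | ~fan) = True
        ~open = True
        open | ~fan = True
          ~fan = True
      (open & ~fan) -> cold = True
        open & ~fan = False
          ~fan = True
  (((door -> gpu) | (rain <-> ~open)) | (fan & (~door & cold))) -> ~((cold | (cold -> door))) = True
    ((door -> gpu) | (rain <-> ~open)) | (fan & (~door & cold)) = False
      (door -> gpu) | (rain <-> ~open) = False
        door -> gpu = False
        rain <-> ~open = False
          ~open = True
      fan & (~door & cold) = False
        ~door & cold = False
          ~door = False
    ~((cold | (cold -> door))) = False
      cold | (cold -> door) = True
        cold -> door = True
Both conjuncts True, so the formula holds.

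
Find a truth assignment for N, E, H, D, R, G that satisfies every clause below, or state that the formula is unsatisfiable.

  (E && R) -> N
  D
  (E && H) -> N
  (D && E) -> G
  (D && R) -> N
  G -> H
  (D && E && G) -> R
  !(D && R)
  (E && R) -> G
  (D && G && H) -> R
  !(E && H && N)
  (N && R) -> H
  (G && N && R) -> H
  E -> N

Unit clause (D) forces D = True.
In (!D || !R) only !R is left, so R = False.
Set N = False.
  then (!E || N) forces E = False.
Set H = False.
  then (!G || H) forces G = False.
All clauses satisfied.

N = False, E = False, H = False, D = True, R = False, G = False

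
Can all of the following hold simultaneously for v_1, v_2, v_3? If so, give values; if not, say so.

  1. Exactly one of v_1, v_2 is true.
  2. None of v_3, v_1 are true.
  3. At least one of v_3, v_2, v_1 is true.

v_1 = False, v_2 = True, v_3 = False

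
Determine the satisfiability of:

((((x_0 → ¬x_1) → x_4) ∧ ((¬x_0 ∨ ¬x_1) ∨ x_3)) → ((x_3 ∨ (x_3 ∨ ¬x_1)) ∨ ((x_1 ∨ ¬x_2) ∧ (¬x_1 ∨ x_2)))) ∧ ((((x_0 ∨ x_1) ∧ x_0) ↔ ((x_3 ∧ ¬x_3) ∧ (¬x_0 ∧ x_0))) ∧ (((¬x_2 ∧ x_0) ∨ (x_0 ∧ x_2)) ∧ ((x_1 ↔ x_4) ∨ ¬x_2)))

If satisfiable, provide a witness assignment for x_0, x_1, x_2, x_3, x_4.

Case x_0 = True: the conjunct ((x_0 ∨ x_1) ∧ x_0) ↔ ((x_3 ∧ ¬x_3) ∧ (¬x_0 ∧ x_0)) becomes (True ∧ True) ↔ ((x_3 ∧ ¬x_3) ∧ False) = False.
Case x_0 = False: the conjunct (¬x_2 ∧ x_0) ∨ (x_0 ∧ x_2) becomes (¬x_2 ∧ False) ∨ (False ∧ x_2) = False.
Both cases fail — unsatisfiable.

The formula is unsatisfiable.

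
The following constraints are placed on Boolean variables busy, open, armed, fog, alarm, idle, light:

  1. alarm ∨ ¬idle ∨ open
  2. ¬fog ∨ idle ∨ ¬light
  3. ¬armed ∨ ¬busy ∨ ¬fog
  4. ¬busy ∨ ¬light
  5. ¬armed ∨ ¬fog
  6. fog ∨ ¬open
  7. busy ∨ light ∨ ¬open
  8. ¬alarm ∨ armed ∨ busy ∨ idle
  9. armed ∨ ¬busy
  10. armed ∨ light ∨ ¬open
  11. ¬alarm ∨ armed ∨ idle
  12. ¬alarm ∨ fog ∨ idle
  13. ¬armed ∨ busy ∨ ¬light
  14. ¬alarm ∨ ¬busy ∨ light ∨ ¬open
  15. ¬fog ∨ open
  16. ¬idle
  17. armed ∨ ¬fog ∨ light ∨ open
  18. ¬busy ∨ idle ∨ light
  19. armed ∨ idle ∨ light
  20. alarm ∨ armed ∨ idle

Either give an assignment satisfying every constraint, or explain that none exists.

Unit clause (¬idle) forces idle = False.
Set busy = False.
Try open = True:
  (fog ∨ ¬open) forces fog = True.
  (¬fog ∨ idle ∨ ¬light) forces light = False.
  clause (busy ∨ light ∨ ¬open) is falsified — backtrack.
So open = False.
  then (¬fog ∨ open) forces fog = False.
  then (¬alarm ∨ fog ∨ idle) forces alarm = False.
  then (alarm ∨ armed ∨ idle) forces armed = True.
  then (¬armed ∨ busy ∨ ¬light) forces light = False.
All clauses satisfied.

busy = False; open = False; armed = True; fog = False; alarm = False; idle = False; light = False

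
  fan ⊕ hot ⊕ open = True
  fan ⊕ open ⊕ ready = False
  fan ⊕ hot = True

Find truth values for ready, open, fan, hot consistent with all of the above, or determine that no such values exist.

ready = False, open = False, fan = False, hot = True

fan ⊕ hot ⊕ open = F ⊕ T ⊕ F = True ✓
fan ⊕ open ⊕ ready = F ⊕ F ⊕ F = False ✓
fan ⊕ hot = F ⊕ T = True ✓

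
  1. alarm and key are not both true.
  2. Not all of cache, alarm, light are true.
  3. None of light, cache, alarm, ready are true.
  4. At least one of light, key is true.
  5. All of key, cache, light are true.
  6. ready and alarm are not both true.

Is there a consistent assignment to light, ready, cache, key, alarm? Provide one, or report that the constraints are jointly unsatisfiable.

Case light = True:
  Constraint (3) is violated (light=T) — contradiction.
Case light = False:
  Constraint (5) is violated (light=F) — contradiction.
Both cases fail — unsatisfiable.

The formula is unsatisfiable.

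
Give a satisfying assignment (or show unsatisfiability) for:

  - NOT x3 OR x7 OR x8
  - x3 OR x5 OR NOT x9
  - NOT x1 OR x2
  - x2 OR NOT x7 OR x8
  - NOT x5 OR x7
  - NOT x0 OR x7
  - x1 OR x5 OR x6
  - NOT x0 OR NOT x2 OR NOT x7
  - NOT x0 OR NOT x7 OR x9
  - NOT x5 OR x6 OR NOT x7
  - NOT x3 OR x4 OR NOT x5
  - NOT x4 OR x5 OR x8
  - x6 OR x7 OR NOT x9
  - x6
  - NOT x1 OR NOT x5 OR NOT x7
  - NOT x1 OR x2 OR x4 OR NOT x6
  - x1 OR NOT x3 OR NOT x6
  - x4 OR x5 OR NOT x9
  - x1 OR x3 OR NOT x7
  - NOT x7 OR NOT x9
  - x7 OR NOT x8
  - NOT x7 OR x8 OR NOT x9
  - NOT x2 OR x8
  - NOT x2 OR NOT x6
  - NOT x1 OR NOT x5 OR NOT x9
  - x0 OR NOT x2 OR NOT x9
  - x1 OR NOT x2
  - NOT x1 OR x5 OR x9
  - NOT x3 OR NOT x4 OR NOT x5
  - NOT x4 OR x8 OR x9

Unit clause (x6) forces x6 = True.
In (NOT x2 OR NOT x6) only NOT x2 is left, so x2 = False.
In (NOT x1 OR x2) only NOT x1 is left, so x1 = False.
In (x1 OR NOT x3 OR NOT x6) only NOT x3 is left, so x3 = False.
In (x1 OR x3 OR NOT x7) only NOT x7 is left, so x7 = False.
In (x7 OR NOT x8) only NOT x8 is left, so x8 = False.
In (NOT x5 OR x7) only NOT x5 is left, so x5 = False.
In (NOT x0 OR x7) only NOT x0 is left, so x0 = False.
In (NOT x4 OR x5 OR x8) only NOT x4 is left, so x4 = False.
In (x4 OR x5 OR NOT x9) only NOT x9 is left, so x9 = False.
All clauses satisfied.

x0=F, x1=F, x2=F, x3=F, x4=F, x5=F, x6=T, x7=F, x8=F, x9=F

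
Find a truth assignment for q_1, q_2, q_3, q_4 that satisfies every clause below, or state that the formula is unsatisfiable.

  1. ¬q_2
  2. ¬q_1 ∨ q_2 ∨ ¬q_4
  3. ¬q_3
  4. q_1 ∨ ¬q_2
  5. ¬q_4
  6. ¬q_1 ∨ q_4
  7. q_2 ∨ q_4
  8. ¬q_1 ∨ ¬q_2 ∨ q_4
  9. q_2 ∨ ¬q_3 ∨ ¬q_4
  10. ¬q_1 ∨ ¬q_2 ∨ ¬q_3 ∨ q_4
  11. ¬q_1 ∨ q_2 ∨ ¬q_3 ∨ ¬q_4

Unsatisfiable — no assignment works.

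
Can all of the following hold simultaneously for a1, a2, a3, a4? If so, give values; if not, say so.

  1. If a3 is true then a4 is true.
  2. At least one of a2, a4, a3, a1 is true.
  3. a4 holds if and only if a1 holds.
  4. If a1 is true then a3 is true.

a1: True; a2: False; a3: True; a4: True

  (1) a3=T ⇒ a4: T ✓
  (2) {a2, a4, a3, a1}: 3 true — at least one ✓
  (3) a4=T, a1=T — same ✓
  (4) a1=T ⇒ a3: T ✓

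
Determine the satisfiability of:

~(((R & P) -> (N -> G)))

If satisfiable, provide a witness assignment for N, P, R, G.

N=T, P=T, R=T, G=F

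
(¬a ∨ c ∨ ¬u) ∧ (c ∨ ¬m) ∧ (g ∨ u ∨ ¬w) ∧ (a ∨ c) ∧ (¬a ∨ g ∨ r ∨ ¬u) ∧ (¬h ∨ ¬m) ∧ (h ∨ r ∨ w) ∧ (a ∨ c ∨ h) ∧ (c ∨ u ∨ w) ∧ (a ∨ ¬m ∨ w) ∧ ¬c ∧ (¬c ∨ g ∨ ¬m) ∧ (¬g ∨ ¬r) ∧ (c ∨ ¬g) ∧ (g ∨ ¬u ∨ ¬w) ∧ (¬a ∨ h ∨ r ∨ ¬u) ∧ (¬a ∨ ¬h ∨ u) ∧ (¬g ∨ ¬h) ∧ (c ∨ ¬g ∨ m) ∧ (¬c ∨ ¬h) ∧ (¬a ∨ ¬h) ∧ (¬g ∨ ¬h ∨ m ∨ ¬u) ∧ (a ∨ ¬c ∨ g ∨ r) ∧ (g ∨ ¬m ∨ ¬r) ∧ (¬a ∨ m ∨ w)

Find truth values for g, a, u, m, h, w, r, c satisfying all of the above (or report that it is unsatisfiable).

Unsatisfiable

Case c = True:
  Clause (¬c) is falsified — contradiction.
Case c = False:
  (c ∨ ¬m) forces m = False.
  (a ∨ c) forces a = True.
  (¬a ∨ c ∨ ¬u) forces u = False.
  (c ∨ u ∨ w) forces w = True.
  (g ∨ u ∨ ¬w) forces g = True.
  Clause (c ∨ ¬g) is falsified — contradiction.
Both cases fail, so the formula is unsatisfiable.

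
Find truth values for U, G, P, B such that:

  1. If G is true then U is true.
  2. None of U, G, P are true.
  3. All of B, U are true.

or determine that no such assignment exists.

Case U = True:
  Constraint (2) is violated (U=T) — contradiction.
Case U = False:
  Constraint (3) is violated (U=F) — contradiction.
Both cases fail — unsatisfiable.

Unsatisfiable — no assignment works.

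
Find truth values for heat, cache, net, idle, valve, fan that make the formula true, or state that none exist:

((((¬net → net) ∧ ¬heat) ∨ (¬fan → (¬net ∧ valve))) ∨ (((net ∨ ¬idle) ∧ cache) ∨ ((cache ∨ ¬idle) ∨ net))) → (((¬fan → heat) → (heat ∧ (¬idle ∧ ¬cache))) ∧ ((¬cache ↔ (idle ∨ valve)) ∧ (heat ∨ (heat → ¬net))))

heat=F, cache=F, net=T, idle=T, valve=T, fan=F

  ((((¬net → net) ∧ ¬heat) ∨ (¬fan → (¬net ∧ valve))) ∨ (((net ∨ ¬idle) ∧ cache) ∨ ((cache ∨ ¬idle) ∨ net))) → (((¬fan → heat) → (heat ∧ (¬idle ∧ ¬cache))) ∧ ((¬cache ↔ (idle ∨ valve)) ∧ (heat ∨ (heat → ¬net)))) = True
    (((¬net → net) ∧ ¬heat) ∨ (¬fan → (¬net ∧ valve))) ∨ (((net ∨ ¬idle) ∧ cache) ∨ ((cache ∨ ¬idle) ∨ net)) = True
      ((¬net → net) ∧ ¬heat) ∨ (¬fan → (¬net ∧ valve)) = True
        (¬net → net) ∧ ¬heat = True
          ¬net → net = True
            ¬net = False
          ¬heat = True
        ¬fan → (¬net ∧ valve) = False
          ¬fan = True
          ¬net ∧ valve = False
            ¬net = False
      ((net ∨ ¬idle) ∧ cache) ∨ ((cache ∨ ¬idle) ∨ net) = True
        (net ∨ ¬idle) ∧ cache = False
          net ∨ ¬idle = True
            ¬idle = False
        (cache ∨ ¬idle) ∨ net = True
          cache ∨ ¬idle = False
            ¬idle = False
    ((¬fan → heat) → (heat ∧ (¬idle ∧ ¬cache))) ∧ ((¬cache ↔ (idle ∨ valve)) ∧ (heat ∨ (heat → ¬net))) = True
      (¬fan → heat) → (heat ∧ (¬idle ∧ ¬cache)) = True
        ¬fan → heat = False
          ¬fan = True
        heat ∧ (¬idle ∧ ¬cache) = False
          ¬idle ∧ ¬cache = False
            ¬idle = False
            ¬cache = True
      (¬cache ↔ (idle ∨ valve)) ∧ (heat ∨ (heat → ¬net)) = True
        ¬cache ↔ (idle ∨ valve) = True
          ¬cache = True
          idle ∨ valve = True
        heat ∨ (heat → ¬net) = True
          heat → ¬net = True
            ¬net = False
The formula evaluates to True.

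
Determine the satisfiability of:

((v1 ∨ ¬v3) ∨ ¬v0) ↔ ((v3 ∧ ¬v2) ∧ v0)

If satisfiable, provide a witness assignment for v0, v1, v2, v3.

v0 = True, v1 = False, v2 = True, v3 = True

  ((v1 ∨ ¬v3) ∨ ¬v0) ↔ ((v3 ∧ ¬v2) ∧ v0) = True
    (v1 ∨ ¬v3) ∨ ¬v0 = False
      v1 ∨ ¬v3 = False
        ¬v3 = False
      ¬v0 = False
    (v3 ∧ ¬v2) ∧ v0 = False
      v3 ∧ ¬v2 = False
        ¬v2 = False
The formula evaluates to True.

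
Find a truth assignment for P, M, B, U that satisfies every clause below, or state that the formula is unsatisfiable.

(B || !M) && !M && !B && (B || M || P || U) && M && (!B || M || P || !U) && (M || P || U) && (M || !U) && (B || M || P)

Unsatisfiable

Case M = True:
  Clause (!M) is falsified — contradiction.
Case M = False:
  Clause (M) is falsified — contradiction.
Both cases fail, so the formula is unsatisfiable.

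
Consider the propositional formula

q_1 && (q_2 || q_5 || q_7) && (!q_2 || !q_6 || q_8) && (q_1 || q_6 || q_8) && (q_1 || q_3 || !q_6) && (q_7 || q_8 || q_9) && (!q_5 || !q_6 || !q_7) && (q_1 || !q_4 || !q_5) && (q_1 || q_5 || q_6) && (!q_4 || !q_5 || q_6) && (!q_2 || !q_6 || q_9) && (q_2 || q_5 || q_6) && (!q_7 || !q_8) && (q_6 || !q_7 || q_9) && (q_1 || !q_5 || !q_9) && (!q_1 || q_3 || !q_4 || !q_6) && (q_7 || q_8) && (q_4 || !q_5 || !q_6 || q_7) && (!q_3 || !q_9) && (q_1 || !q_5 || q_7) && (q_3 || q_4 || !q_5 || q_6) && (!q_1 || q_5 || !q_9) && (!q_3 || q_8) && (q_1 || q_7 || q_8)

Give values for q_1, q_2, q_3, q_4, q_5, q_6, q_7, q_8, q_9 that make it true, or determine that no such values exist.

Unit clause (q_1) forces q_1 = True.
Set q_2 = False.
Set q_3 = True.
  then (!q_3 || !q_9) forces q_9 = False.
  then (!q_3 || q_8) forces q_8 = True.
  then (!q_7 || !q_8) forces q_7 = False.
  then (q_2 || q_5 || q_7) forces q_5 = True.
Set q_4 = True.
  then (!q_4 || !q_5 || q_6) forces q_6 = True.
All clauses satisfied.

q_1=T, q_2=F, q_3=T, q_4=T, q_5=T, q_6=T, q_7=F, q_8=T, q_9=F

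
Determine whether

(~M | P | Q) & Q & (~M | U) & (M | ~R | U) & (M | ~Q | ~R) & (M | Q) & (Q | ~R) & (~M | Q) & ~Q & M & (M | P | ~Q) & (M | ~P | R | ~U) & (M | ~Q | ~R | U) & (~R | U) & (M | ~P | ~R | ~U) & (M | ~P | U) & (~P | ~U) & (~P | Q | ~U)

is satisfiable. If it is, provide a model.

Case Q = True:
  Clause (~Q) is falsified — contradiction.
Case Q = False:
  Clause (Q) is falsified — contradiction.
Both cases fail, so the formula is unsatisfiable.

No satisfying assignment exists.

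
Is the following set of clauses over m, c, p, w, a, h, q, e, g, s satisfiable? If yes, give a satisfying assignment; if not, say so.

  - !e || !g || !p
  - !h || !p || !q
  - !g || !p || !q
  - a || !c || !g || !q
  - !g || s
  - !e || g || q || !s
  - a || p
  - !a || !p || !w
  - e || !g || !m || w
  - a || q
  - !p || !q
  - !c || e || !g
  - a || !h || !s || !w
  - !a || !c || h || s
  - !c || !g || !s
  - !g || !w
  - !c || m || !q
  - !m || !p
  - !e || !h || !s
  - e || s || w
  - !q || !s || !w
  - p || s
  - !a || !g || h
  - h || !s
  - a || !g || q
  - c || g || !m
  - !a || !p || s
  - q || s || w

Set m = False.
Set c = False.
Set p = False.
  then (a || p) forces a = True.
  then (p || s) forces s = True.
  then (h || !s) forces h = True.
  then (!e || !h || !s) forces e = False.
Set w = False.
Set q = True.
Set g = True.
All clauses satisfied.

m = False, c = False, p = False, w = False, a = True, h = True, q = True, e = False, g = True, s = True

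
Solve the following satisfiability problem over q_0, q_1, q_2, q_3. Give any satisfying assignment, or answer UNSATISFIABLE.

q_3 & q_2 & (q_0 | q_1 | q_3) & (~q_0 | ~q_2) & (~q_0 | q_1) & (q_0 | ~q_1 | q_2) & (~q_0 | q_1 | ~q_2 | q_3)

q_0 = False, q_1 = True, q_2 = True, q_3 = True

Unit clause (q_3) forces q_3 = True.
Unit clause (q_2) forces q_2 = True.
In (~q_0 | ~q_2) only ~q_0 is left, so q_0 = False.
Set q_1 = True.
All clauses satisfied.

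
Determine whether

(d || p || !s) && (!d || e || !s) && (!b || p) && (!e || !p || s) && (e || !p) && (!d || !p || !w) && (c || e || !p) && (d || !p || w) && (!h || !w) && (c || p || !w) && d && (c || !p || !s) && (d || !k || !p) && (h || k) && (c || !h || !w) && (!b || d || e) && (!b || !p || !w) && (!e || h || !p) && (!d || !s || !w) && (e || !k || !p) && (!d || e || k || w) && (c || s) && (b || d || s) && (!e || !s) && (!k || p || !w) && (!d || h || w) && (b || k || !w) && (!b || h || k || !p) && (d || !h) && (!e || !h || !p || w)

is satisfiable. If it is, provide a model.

Unit clause (d) forces d = True.
Try c = False:
  (c || s) forces s = True.
  (!d || e || !s) forces e = True.
  clause (!e || !s) is falsified — backtrack.
So c = True.
Set e = False.
  then (!d || e || !s) forces s = False.
  then (e || !p) forces p = False.
  then (!b || p) forces b = False.
Set h = True.
  then (!h || !w) forces w = False.
  then (!d || e || k || w) forces k = True.
All clauses satisfied.

d = True, c = True, e = False, h = True, k = True, s = False, p = False, b = False, w = False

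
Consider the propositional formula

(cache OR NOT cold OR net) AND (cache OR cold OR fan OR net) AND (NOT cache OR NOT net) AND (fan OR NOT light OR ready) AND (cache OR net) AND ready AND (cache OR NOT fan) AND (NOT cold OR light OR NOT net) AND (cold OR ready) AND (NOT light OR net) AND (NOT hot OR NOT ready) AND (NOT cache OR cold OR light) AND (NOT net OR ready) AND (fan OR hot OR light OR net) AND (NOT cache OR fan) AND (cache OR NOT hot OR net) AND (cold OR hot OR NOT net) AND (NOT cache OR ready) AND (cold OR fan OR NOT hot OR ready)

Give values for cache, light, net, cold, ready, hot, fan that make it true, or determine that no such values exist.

cache=F; light=T; net=T; cold=T; ready=T; hot=F; fan=F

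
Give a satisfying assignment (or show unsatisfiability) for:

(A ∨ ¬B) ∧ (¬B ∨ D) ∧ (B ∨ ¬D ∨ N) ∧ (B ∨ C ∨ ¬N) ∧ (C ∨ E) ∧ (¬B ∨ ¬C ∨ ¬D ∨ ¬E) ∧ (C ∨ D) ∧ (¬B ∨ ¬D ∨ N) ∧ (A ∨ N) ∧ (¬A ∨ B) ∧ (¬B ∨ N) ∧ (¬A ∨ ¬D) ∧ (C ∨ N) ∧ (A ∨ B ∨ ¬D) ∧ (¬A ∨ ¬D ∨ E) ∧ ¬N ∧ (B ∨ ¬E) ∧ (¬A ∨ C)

Case N = True:
  Clause (¬N) is falsified — contradiction.
Case N = False:
  (A ∨ N) forces A = True.
  (¬A ∨ B) forces B = True.
  Clause (¬B ∨ N) is falsified — contradiction.
Both cases fail, so the formula is unsatisfiable.

No satisfying assignment exists.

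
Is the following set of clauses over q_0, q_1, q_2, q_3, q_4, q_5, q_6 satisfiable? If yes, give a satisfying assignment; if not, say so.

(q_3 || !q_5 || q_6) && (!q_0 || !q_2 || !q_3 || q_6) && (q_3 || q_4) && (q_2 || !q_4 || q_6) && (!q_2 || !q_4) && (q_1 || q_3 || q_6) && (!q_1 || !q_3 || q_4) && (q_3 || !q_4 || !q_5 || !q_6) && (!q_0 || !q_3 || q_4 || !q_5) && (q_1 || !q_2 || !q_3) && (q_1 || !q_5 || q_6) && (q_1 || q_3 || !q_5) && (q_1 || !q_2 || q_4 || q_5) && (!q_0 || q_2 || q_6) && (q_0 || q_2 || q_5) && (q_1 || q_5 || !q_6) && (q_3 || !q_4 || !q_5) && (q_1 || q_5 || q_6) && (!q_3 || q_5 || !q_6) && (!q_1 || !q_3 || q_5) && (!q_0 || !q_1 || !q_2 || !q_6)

Set q_0 = True.
Set q_1 = True.
Set q_2 = False.
  then (!q_0 || q_2 || q_6) forces q_6 = True.
Set q_3 = False.
  then (q_3 || q_4) forces q_4 = True.
  then (q_3 || !q_4 || !q_5 || !q_6) forces q_5 = False.
All clauses satisfied.

q_0: True, q_1: True, q_2: False, q_3: False, q_4: True, q_5: False, q_6: True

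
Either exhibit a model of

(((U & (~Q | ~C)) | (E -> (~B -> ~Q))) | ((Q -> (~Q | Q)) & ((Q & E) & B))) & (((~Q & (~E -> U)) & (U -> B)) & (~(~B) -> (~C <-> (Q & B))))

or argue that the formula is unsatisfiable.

E = True, Q = False, B = True, C = True, U = True

  ((U & (~Q | ~C)) | (E -> (~B -> ~Q))) | ((Q -> (~Q | Q)) & ((Q & E) & B)) = True
    (U & (~Q | ~C)) | (E -> (~B -> ~Q)) = True
      U & (~Q | ~C) = True
        ~Q | ~C = True
          ~Q = True
          ~C = False
      E -> (~B -> ~Q) = True
        ~B -> ~Q = True
          ~B = False
          ~Q = True
    (Q -> (~Q | Q)) & ((Q & E) & B) = False
      Q -> (~Q | Q) = True
        ~Q | Q = True
          ~Q = True
      (Q & E) & B = False
        Q & E = False
  ((~Q & (~E -> U)) & (U -> B)) & (~(~B) -> (~C <-> (Q & B))) = True
    (~Q & (~E -> U)) & (U -> B) = True
      ~Q & (~E -> U) = True
        ~Q = True
        ~E -> U = True
          ~E = False
      U -> B = True
    ~(~B) -> (~C <-> (Q & B)) = True
      ~(~B) = True
        ~B = False
      ~C <-> (Q & B) = True
        ~C = False
        Q & B = False
Both conjuncts True, so the formula holds.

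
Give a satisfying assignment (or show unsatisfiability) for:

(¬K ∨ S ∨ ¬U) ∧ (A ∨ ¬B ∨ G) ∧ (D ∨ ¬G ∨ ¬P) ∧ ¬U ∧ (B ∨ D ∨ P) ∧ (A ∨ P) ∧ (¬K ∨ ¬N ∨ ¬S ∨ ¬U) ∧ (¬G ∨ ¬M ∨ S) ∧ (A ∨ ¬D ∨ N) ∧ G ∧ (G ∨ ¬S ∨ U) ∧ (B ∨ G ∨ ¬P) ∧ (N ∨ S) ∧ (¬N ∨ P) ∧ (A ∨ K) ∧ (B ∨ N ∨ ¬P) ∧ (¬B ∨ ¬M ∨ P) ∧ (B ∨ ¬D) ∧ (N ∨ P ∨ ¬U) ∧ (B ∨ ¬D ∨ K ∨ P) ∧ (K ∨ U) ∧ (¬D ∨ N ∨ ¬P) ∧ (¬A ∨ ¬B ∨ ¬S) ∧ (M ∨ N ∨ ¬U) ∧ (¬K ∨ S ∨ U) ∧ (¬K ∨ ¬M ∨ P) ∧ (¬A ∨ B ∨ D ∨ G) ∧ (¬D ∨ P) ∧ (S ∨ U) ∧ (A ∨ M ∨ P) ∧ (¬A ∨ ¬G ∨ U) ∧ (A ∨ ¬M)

A=F; M=F; N=T; G=T; B=T; K=T; U=F; P=T; D=T; S=T

Unit clause (¬U) forces U = False.
Unit clause (G) forces G = True.
In (K ∨ U) only K is left, so K = True.
In (¬K ∨ S ∨ U) only S is left, so S = True.
In (¬A ∨ ¬G ∨ U) only ¬A is left, so A = False.
In (A ∨ ¬M) only ¬M is left, so M = False.
In (A ∨ P) only P is left, so P = True.
In (D ∨ ¬G ∨ ¬P) only D is left, so D = True.
In (A ∨ ¬D ∨ N) only N is left, so N = True.
In (B ∨ ¬D) only B is left, so B = True.
All clauses satisfied.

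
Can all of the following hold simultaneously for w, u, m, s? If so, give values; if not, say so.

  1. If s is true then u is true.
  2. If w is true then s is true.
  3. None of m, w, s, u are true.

w = False, u = False, m = False, s = False

  (1) s=F ⇒ u: vacuous ✓
  (2) w=F ⇒ s: vacuous ✓
  (3) {m, w, s, u}: 0 true — none ✓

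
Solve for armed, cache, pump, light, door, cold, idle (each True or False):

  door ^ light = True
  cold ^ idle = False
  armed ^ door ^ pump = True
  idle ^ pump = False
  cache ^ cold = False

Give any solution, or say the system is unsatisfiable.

armed = True, cache = False, pump = False, light = True, door = False, cold = False, idle = False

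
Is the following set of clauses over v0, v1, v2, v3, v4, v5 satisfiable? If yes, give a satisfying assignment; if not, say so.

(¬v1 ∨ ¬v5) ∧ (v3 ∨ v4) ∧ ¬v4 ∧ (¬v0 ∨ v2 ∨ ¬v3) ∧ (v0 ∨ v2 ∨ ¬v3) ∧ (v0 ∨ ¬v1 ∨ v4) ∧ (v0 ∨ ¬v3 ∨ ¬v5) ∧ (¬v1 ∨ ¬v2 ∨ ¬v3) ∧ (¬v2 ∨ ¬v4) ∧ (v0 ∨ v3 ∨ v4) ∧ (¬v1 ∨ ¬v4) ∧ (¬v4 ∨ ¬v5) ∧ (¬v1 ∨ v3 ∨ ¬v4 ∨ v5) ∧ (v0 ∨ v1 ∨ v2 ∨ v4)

v0 = True, v1 = False, v2 = True, v3 = True, v4 = False, v5 = False

Unit clause (¬v4) forces v4 = False.
In (v3 ∨ v4) only v3 is left, so v3 = True.
Set v0 = True.
  then (¬v0 ∨ v2 ∨ ¬v3) forces v2 = True.
  then (¬v1 ∨ ¬v2 ∨ ¬v3) forces v1 = False.
Set v5 = False.
All clauses satisfied.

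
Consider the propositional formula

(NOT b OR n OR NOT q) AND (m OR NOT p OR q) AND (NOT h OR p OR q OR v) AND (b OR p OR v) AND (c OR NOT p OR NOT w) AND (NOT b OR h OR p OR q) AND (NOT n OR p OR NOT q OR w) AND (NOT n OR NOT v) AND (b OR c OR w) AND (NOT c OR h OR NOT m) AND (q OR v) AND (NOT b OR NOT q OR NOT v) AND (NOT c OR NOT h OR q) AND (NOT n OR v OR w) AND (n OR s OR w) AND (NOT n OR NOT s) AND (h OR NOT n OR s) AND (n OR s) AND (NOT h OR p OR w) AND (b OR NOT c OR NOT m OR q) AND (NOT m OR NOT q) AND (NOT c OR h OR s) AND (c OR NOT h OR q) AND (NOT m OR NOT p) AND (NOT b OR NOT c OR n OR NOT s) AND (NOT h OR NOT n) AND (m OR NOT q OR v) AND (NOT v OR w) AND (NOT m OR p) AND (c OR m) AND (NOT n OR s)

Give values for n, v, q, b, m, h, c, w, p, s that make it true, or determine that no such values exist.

n = False; v = True; q = False; b = False; m = False; h = False; c = True; w = True; p = False; s = True

Set n = False.
  then (n OR s) forces s = True.
Try v = False:
  (q OR v) forces q = True.
  (NOT b OR n OR NOT q) forces b = False.
  (b OR p OR v) forces p = True.
  (NOT m OR NOT q) forces m = False.
  clause (m OR NOT q OR v) is falsified — backtrack.
So v = True.
  then (NOT v OR w) forces w = True.
Set q = False.
Set b = False.
Try m = True:
  (b OR NOT c OR NOT m OR q) forces c = False.
  (c OR NOT p OR NOT w) forces p = False.
  clause (NOT m OR p) is falsified — backtrack.
So m = False.
  then (m OR NOT p OR q) forces p = False.
  then (c OR m) forces c = True.
  then (NOT c OR NOT h OR q) forces h = False.
All clauses satisfied.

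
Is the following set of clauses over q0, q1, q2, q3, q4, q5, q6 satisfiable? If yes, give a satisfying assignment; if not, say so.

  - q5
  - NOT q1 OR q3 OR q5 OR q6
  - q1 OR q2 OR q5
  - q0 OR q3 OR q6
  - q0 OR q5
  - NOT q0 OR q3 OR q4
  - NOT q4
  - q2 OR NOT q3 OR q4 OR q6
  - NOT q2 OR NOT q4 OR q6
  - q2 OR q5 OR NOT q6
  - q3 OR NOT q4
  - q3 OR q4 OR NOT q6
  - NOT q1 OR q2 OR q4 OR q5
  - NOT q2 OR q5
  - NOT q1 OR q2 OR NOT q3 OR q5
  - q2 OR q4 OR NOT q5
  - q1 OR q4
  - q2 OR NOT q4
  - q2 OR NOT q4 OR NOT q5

Unit clause (q5) forces q5 = True.
Unit clause (NOT q4) forces q4 = False.
In (q2 OR q4 OR NOT q5) only q2 is left, so q2 = True.
In (q1 OR q4) only q1 is left, so q1 = True.
Set q0 = False.
Try q3 = False:
  (q0 OR q3 OR q6) forces q6 = True.
  clause (q3 OR q4 OR NOT q6) is falsified — backtrack.
So q3 = True.
Set q6 = False.
All clauses satisfied.

q0 = False, q1 = True, q2 = True, q3 = True, q4 = False, q5 = True, q6 = False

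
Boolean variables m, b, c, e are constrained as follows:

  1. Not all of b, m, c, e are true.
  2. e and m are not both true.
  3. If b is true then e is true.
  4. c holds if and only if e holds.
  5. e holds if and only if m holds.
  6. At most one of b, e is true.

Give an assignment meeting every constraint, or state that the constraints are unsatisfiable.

m=F; b=F; c=F; e=F

  (1) {b, m, c, e}: 0/4 true — not all ✓
  (2) e=F, m=F — not both ✓
  (3) b=F ⇒ e: vacuous ✓
  (4) c=F, e=F — same ✓
  (5) e=F, m=F — same ✓
  (6) {b, e}: 0 true — at most one ✓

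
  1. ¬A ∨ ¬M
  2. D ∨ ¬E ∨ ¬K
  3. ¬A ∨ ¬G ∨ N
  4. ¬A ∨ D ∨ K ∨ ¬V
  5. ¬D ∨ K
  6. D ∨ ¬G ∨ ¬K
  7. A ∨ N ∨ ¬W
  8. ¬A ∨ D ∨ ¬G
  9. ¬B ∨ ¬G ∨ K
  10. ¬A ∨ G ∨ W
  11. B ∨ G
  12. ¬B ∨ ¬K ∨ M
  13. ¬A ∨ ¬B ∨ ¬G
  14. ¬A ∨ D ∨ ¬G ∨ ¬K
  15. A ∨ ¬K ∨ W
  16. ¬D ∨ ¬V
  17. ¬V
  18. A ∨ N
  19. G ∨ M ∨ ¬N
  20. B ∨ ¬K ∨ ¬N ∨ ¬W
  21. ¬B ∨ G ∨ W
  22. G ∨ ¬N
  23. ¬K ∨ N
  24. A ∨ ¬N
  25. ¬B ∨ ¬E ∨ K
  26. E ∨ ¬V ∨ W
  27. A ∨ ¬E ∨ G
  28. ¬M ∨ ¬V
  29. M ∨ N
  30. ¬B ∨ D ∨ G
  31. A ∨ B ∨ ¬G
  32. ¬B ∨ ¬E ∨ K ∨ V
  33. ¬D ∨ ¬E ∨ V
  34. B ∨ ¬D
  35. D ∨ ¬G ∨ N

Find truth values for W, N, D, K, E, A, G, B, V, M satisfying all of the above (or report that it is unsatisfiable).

No satisfying assignment exists.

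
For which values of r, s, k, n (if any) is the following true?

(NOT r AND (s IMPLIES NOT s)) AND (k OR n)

r = False, s = False, k = True, n = True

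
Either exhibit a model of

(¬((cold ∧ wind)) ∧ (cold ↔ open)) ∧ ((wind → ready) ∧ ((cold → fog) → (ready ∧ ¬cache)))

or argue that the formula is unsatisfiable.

wind = False, cache = False, cold = True, fog = False, open = True, ready = True

  ¬((cold ∧ wind)) ∧ (cold ↔ open) = True
    ¬((cold ∧ wind)) = True
      cold ∧ wind = False
    cold ↔ open = True
  (wind → ready) ∧ ((cold → fog) → (ready ∧ ¬cache)) = True
    wind → ready = True
    (cold → fog) → (ready ∧ ¬cache) = True
      cold → fog = False
      ready ∧ ¬cache = True
        ¬cache = True
Both conjuncts True, so the formula holds.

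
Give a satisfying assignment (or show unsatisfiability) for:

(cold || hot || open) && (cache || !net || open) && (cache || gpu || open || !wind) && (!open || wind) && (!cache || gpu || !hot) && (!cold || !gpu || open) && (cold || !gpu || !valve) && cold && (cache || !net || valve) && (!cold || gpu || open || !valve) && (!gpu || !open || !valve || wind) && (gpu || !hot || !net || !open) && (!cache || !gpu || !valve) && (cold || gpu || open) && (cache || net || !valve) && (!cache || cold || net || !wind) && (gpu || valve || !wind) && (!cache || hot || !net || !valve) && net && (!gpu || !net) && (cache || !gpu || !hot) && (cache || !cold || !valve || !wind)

cache: True, valve: False, gpu: False, hot: False, open: False, cold: True, wind: False, net: True

Unit clause (cold) forces cold = True.
Unit clause (net) forces net = True.
In (!gpu || !net) only !gpu is left, so gpu = False.
Try cache = False:
  (cache || !net || open) forces open = True.
  (!open || wind) forces wind = True.
  (cache || !net || valve) forces valve = True.
  clause (cache || !cold || !valve || !wind) is falsified — backtrack.
So cache = True.
  then (!cache || gpu || !hot) forces hot = False.
  then (!cache || hot || !net || !valve) forces valve = False.
  then (gpu || valve || !wind) forces wind = False.
  then (!open || wind) forces open = False.
All clauses satisfied.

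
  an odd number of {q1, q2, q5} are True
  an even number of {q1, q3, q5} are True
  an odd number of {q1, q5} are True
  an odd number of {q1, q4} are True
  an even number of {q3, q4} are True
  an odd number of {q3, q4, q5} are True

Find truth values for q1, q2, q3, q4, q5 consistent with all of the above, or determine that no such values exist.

q1=F, q2=F, q3=T, q4=T, q5=T

{q1, q2, q5}: 1 true → odd ✓
{q1, q3, q5}: 2 true → even ✓
{q1, q5}: 1 true → odd ✓
{q1, q4}: 1 true → odd ✓
{q3, q4}: 2 true → even ✓
{q3, q4, q5}: 3 true → odd ✓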